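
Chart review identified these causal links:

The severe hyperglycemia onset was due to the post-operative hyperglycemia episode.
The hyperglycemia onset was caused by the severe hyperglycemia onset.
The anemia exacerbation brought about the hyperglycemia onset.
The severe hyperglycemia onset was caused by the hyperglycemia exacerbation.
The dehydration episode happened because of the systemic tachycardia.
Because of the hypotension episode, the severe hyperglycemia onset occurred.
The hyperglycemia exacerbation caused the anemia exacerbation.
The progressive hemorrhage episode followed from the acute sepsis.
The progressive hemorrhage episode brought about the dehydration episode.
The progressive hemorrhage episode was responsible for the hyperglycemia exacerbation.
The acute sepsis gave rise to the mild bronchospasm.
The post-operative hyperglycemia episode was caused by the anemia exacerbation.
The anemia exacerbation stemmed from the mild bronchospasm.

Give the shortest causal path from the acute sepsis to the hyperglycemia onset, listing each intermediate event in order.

the acute sepsis → the mild bronchospasm → the anemia exacerbation → the hyperglycemia onset

the acute sepsis → the mild bronchospasm
the mild bronchospasm → the anemia exacerbation
the anemia exacerbation → the hyperglycemia onset
Length: 3 steps.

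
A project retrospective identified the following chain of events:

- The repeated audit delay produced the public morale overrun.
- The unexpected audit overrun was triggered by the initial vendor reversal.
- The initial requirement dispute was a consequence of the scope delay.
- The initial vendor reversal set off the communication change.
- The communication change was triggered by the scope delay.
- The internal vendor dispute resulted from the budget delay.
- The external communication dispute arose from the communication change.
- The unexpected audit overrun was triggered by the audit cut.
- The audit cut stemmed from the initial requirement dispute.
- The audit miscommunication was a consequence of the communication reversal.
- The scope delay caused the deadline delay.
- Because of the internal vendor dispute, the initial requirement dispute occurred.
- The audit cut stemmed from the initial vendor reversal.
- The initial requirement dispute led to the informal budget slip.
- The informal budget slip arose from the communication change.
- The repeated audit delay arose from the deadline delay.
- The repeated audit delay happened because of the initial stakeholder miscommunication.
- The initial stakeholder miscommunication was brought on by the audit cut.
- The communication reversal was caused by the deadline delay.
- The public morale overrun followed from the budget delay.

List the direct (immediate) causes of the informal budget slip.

the communication change, the initial requirement dispute

Upstream contributors include the scope delay, the budget delay, the internal vendor dispute, the initial vendor reversal, but only the communication change, the initial requirement dispute feed directly into the informal budget slip.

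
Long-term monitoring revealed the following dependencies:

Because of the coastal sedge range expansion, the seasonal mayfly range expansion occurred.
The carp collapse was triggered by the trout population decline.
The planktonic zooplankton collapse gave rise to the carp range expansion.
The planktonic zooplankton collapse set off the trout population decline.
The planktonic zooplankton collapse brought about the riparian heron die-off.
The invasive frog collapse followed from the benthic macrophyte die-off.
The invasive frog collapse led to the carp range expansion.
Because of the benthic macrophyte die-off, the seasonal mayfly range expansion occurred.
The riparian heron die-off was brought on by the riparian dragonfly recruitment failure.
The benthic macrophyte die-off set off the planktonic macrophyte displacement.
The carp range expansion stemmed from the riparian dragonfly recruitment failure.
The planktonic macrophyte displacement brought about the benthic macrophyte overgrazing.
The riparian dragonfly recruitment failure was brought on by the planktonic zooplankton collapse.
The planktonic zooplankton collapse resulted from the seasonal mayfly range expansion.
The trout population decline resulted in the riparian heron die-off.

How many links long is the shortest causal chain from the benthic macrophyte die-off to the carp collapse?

4

Shortest chain: the benthic macrophyte die-off → the seasonal mayfly range expansion → the planktonic zooplankton collapse → the trout population decline → the carp collapse.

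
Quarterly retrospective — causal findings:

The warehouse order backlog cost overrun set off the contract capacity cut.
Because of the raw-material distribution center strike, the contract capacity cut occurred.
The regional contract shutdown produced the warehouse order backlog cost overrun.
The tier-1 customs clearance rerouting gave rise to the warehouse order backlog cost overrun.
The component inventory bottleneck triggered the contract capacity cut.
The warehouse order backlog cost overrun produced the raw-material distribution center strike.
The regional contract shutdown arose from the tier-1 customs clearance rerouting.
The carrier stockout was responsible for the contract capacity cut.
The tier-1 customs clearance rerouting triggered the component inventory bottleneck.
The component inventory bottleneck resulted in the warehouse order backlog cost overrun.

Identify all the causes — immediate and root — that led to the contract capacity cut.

Immediate causes of the contract capacity cut: the component inventory bottleneck, the carrier stockout, the warehouse order backlog cost overrun, the raw-material distribution center strike.
Further upstream: the tier-1 customs clearance rerouting, the regional contract shutdown.

the carrier stockout, the component inventory bottleneck, the raw-material distribution center strike, the regional contract shutdown, the tier-1 customs clearance rerouting, the warehouse order backlog cost overrun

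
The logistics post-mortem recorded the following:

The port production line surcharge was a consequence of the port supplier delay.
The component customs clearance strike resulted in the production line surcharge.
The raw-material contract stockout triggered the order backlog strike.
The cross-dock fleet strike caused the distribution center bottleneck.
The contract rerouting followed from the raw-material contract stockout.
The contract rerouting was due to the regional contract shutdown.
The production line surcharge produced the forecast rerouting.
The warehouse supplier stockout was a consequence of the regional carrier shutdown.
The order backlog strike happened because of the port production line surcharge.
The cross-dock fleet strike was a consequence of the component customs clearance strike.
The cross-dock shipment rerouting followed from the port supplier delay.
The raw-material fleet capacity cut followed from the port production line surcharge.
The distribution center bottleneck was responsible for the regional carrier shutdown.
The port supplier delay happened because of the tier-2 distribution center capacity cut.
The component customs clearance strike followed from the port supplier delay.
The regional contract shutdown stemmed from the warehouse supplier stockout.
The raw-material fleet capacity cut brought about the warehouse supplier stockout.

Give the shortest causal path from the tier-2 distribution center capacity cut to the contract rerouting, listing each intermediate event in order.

the tier-2 distribution center capacity cut → the port supplier delay → the port production line surcharge → the raw-material fleet capacity cut → the warehouse supplier stockout → the regional contract shutdown → the contract rerouting

the tier-2 distribution center capacity cut → the port supplier delay
the port supplier delay → the port production line surcharge
the port production line surcharge → the raw-material fleet capacity cut
the raw-material fleet capacity cut → the warehouse supplier stockout
the warehouse supplier stockout → the regional contract shutdown
the regional contract shutdown → the contract rerouting
Length: 6 steps.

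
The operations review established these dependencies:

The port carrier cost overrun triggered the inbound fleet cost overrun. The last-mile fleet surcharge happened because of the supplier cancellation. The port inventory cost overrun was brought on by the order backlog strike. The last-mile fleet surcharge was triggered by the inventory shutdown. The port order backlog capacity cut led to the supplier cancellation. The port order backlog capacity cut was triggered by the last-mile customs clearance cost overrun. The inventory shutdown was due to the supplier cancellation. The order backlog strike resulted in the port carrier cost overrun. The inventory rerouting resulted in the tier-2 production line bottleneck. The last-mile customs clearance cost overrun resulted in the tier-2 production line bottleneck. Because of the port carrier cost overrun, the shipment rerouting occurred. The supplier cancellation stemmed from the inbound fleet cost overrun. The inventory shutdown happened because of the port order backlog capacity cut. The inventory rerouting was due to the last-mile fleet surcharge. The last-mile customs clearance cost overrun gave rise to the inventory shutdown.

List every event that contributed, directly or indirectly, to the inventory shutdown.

Immediate causes of the inventory shutdown: the last-mile customs clearance cost overrun, the port order backlog capacity cut, the supplier cancellation.
Further upstream: the order backlog strike, the port carrier cost overrun, the inbound fleet cost overrun.

the inbound fleet cost overrun, the last-mile customs clearance cost overrun, the order backlog strike, the port carrier cost overrun, the port order backlog capacity cut, the supplier cancellation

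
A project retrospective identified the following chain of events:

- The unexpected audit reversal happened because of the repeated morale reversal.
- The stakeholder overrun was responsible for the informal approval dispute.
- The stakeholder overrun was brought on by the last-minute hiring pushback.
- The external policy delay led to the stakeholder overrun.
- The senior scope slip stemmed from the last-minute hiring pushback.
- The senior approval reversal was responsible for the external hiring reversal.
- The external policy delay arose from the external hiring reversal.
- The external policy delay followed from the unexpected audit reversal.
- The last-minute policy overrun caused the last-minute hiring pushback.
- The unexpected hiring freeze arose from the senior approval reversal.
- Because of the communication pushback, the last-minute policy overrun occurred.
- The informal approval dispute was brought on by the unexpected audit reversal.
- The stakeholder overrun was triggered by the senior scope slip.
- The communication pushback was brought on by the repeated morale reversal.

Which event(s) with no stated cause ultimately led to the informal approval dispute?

the repeated morale reversal, the senior approval reversal

Tracing upstream from the informal approval dispute: the informal approval dispute ← the stakeholder overrun ← the external policy delay ← the external hiring reversal ← the senior approval reversal.
A separate upstream branch: the informal approval dispute ← the unexpected audit reversal ← the repeated morale reversal.
Each of those chain origins has no stated cause.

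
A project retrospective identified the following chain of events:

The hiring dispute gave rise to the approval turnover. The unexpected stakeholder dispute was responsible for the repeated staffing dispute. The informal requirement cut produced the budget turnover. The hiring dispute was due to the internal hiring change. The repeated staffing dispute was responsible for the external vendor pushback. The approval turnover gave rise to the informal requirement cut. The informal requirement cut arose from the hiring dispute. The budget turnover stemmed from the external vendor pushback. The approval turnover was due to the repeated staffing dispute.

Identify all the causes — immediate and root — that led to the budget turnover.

the approval turnover, the external vendor pushback, the hiring dispute, the informal requirement cut, the internal hiring change, the repeated staffing dispute, the unexpected stakeholder dispute

Immediate causes of the budget turnover: the external vendor pushback, the informal requirement cut.
Further upstream: the unexpected stakeholder dispute, the repeated staffing dispute, the internal hiring change, the hiring dispute, the approval turnover.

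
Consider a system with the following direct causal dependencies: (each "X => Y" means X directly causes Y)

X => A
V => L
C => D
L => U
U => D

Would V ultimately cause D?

There is a causal chain: V → L → U → D.

Yes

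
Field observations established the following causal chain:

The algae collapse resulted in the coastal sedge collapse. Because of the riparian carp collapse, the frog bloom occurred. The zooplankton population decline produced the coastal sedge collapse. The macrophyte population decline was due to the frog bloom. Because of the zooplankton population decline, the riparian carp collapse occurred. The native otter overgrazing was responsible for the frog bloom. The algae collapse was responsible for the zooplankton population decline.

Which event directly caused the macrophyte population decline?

the frog bloom

Upstream contributors include the algae collapse, the zooplankton population decline, the riparian carp collapse, the native otter overgrazing, but only the frog bloom feeds directly into the macrophyte population decline.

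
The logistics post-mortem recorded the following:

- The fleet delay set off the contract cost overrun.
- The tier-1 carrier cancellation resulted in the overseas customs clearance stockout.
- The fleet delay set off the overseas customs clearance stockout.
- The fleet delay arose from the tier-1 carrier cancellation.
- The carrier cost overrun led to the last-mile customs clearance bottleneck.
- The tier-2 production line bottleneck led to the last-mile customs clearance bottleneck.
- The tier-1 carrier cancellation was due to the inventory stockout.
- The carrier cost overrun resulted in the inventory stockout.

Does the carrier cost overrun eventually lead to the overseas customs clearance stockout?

There is a causal chain: the carrier cost overrun → the inventory stockout → the tier-1 carrier cancellation → the overseas customs clearance stockout.

Yes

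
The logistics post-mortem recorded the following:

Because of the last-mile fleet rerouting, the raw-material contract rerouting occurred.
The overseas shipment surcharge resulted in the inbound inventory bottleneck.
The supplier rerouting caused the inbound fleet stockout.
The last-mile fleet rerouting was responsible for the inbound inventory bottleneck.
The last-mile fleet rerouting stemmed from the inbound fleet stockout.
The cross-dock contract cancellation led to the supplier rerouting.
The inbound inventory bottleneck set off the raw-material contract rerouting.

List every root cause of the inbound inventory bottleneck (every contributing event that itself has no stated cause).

the cross-dock contract cancellation, the overseas shipment surcharge

Tracing upstream from the inbound inventory bottleneck: the inbound inventory bottleneck ← the last-mile fleet rerouting ← the inbound fleet stockout ← the supplier rerouting ← the cross-dock contract cancellation.
A separate upstream branch: the inbound inventory bottleneck ← the overseas shipment surcharge.
Each of those chain origins has no stated cause.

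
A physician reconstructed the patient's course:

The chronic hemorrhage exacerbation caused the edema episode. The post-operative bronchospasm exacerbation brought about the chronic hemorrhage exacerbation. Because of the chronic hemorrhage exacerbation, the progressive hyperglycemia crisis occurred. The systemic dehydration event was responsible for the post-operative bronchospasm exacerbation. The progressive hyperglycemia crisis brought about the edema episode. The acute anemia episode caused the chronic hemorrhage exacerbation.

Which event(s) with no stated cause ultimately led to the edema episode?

Tracing upstream from the edema episode: the edema episode ← the chronic hemorrhage exacerbation ← the post-operative bronchospasm exacerbation ← the systemic dehydration event.
A separate upstream branch: the edema episode ← the chronic hemorrhage exacerbation ← the acute anemia episode.
Each of those chain origins has no stated cause.

the acute anemia episode, the systemic dehydration event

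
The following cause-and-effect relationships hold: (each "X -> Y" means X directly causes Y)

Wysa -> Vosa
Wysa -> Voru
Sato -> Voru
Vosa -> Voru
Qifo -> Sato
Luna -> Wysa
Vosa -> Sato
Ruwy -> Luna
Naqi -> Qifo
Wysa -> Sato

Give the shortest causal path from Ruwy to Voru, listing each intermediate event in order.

Ruwy → Luna
Luna → Wysa
Wysa → Voru
Length: 3 steps.

Ruwy → Luna → Wysa → Voru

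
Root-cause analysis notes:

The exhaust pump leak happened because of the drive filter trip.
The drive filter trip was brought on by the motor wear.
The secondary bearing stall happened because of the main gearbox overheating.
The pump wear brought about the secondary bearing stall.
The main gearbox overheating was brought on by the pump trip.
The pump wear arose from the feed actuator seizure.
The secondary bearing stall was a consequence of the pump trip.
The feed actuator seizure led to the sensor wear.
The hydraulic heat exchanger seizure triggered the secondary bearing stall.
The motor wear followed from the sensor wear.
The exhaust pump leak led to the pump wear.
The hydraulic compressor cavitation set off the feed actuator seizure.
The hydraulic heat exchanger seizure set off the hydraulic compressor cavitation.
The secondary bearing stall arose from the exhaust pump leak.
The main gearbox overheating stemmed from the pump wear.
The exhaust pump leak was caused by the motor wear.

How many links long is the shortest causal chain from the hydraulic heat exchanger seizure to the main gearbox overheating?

4

Shortest chain: the hydraulic heat exchanger seizure → the hydraulic compressor cavitation → the feed actuator seizure → the pump wear → the main gearbox overheating.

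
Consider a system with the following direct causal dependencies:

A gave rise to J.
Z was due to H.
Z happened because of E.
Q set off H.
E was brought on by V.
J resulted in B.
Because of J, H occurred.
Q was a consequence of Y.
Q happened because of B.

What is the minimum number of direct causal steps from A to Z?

3

Shortest chain: A → J → H → Z.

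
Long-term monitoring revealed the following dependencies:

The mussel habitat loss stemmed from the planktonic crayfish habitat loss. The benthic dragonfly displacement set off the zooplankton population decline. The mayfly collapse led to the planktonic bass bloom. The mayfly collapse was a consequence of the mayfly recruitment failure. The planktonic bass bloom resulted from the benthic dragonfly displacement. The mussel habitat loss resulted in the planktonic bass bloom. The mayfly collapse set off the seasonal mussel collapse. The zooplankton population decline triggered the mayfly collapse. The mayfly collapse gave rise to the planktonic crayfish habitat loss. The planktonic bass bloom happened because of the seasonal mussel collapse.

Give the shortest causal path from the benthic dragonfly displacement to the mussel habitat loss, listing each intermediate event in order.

the benthic dragonfly displacement → the zooplankton population decline
the zooplankton population decline → the mayfly collapse
the mayfly collapse → the planktonic crayfish habitat loss
the planktonic crayfish habitat loss → the mussel habitat loss
Length: 4 steps.

the benthic dragonfly displacement → the zooplankton population decline → the mayfly collapse → the planktonic crayfish habitat loss → the mussel habitat loss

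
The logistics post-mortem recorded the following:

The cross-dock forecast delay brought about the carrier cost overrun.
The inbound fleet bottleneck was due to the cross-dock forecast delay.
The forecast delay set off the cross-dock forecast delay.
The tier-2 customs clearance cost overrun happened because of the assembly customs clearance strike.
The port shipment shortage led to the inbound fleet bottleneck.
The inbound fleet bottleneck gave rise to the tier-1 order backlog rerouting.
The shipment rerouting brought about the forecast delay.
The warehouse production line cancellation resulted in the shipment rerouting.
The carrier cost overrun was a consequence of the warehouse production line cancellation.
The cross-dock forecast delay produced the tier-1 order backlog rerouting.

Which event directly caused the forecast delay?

the shipment rerouting

Upstream contributors include the warehouse production line cancellation, but only the shipment rerouting feeds directly into the forecast delay.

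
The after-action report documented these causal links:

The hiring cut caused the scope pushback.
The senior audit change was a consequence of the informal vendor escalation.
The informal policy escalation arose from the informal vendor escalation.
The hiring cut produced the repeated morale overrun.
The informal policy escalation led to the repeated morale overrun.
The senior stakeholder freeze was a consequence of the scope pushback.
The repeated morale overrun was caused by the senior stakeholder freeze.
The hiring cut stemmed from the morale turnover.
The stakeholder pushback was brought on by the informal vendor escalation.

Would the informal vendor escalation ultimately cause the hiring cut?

The informal vendor escalation leads to the stakeholder pushback, the senior audit change, the informal policy escalation, the repeated morale overrun; the hiring cut is not among them.

No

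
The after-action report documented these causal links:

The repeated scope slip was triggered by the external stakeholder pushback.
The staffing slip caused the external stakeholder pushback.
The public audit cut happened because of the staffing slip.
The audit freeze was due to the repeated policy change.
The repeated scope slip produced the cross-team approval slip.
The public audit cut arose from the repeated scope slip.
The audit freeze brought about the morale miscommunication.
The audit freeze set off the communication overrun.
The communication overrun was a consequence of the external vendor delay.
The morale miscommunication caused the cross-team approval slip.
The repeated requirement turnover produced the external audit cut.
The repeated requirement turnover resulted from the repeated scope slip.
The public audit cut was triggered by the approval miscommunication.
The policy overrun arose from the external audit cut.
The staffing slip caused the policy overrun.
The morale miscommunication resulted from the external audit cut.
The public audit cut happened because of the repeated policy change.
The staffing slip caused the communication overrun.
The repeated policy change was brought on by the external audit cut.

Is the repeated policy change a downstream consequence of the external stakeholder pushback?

There is a causal chain: the external stakeholder pushback → the repeated scope slip → the repeated requirement turnover → the external audit cut → the repeated policy change.

Yes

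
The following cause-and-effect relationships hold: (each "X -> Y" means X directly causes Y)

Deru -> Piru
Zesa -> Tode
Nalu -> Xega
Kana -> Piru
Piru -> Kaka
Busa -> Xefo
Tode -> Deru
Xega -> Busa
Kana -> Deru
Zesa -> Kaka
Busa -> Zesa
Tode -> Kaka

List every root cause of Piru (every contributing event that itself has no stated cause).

Tracing upstream from Piru: Piru ← Deru ← Tode ← Zesa ← Busa ← Xega ← Nalu.
A separate upstream branch: Piru ← Kana.
Each of those chain origins has no stated cause.

Kana, Nalu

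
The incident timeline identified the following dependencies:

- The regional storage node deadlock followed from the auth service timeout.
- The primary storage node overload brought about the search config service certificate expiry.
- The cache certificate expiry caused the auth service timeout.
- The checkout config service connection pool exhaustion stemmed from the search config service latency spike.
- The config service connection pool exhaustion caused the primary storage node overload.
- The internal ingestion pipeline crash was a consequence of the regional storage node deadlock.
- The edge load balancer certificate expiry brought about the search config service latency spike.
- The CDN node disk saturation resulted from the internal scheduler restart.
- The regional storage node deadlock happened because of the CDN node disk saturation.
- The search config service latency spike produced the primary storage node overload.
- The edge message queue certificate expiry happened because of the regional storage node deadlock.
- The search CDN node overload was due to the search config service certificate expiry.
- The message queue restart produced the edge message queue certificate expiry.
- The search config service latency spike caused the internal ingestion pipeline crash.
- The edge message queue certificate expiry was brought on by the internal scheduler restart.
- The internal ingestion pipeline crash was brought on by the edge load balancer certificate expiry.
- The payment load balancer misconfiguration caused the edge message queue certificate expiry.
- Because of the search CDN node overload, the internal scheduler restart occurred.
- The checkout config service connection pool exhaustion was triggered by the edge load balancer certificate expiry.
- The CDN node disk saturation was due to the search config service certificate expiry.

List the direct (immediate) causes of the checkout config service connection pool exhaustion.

the edge load balancer certificate expiry, the search config service latency spike

the edge load balancer certificate expiry, the search config service latency spike → the checkout config service connection pool exhaustion with nothing further upstream stated.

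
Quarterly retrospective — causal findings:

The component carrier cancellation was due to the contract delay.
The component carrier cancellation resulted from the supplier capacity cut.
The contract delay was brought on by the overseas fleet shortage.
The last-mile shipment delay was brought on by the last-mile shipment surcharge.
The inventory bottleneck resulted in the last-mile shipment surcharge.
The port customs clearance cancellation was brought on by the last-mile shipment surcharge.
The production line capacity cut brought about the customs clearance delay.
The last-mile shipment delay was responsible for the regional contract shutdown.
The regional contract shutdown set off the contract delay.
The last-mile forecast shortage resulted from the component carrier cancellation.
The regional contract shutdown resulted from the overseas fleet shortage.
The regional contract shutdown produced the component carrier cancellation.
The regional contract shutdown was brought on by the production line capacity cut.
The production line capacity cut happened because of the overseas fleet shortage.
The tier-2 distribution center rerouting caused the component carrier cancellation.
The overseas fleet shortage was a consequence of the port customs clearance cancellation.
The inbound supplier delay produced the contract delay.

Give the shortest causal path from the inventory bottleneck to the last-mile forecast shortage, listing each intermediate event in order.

the inventory bottleneck → the last-mile shipment surcharge
the last-mile shipment surcharge → the last-mile shipment delay
the last-mile shipment delay → the regional contract shutdown
the regional contract shutdown → the component carrier cancellation
the component carrier cancellation → the last-mile forecast shortage
Length: 5 steps.

the inventory bottleneck → the last-mile shipment surcharge → the last-mile shipment delay → the regional contract shutdown → the component carrier cancellation → the last-mile forecast shortage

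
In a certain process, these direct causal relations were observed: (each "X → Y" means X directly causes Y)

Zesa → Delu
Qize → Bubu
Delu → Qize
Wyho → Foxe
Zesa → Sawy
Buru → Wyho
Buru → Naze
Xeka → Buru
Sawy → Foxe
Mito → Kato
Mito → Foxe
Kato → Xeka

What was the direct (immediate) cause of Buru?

Xeka

Upstream contributors include Mito, Kato, but only Xeka feeds directly into Buru.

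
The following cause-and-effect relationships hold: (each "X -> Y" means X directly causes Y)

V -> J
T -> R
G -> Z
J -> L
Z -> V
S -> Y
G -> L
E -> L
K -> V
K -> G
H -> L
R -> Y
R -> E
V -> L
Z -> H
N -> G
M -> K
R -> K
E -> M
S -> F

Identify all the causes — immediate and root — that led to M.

Immediate cause of M: E.
Further upstream: T, R.

E, R, T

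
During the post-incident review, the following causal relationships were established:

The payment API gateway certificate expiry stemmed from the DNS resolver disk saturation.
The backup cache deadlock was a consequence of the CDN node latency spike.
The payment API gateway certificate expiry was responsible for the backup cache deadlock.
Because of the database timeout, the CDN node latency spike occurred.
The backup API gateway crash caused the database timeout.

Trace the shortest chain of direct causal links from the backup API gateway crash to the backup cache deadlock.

the backup API gateway crash → the database timeout
the database timeout → the CDN node latency spike
the CDN node latency spike → the backup cache deadlock
Length: 3 steps.

the backup API gateway crash → the database timeout → the CDN node latency spike → the backup cache deadlock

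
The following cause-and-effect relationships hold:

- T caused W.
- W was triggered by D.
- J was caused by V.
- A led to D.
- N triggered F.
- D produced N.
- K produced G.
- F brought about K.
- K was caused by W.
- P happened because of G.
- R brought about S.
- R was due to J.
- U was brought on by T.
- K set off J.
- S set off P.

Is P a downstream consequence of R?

There is a causal chain: R → S → P.

Yes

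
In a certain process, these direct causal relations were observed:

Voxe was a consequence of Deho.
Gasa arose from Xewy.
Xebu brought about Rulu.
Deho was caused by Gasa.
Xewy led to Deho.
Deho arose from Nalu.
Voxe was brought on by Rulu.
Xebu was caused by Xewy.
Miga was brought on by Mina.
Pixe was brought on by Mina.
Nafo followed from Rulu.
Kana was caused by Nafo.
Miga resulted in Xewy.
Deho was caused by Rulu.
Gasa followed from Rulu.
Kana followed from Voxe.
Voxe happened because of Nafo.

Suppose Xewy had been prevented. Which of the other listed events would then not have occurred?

Gasa, Nafo, Rulu, Xebu

Downstream of Xewy: Xebu, Rulu, Gasa, Nafo, Deho, Voxe, Kana.
Of those, still caused via another path: Deho, Voxe, Kana.
The remainder have no surviving cause.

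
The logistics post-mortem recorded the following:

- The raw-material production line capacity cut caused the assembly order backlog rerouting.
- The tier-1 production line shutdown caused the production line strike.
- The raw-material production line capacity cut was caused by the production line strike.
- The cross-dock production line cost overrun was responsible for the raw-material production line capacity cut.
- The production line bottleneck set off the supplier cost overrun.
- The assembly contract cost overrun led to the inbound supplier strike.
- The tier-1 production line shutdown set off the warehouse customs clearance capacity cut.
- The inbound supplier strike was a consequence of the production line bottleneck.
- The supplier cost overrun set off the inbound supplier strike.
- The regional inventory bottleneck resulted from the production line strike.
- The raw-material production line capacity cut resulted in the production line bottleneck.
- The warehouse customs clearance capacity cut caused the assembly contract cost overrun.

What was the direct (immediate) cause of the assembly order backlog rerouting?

the raw-material production line capacity cut

Upstream contributors include the tier-1 production line shutdown, the cross-dock production line cost overrun, the production line strike, but only the raw-material production line capacity cut feeds directly into the assembly order backlog rerouting.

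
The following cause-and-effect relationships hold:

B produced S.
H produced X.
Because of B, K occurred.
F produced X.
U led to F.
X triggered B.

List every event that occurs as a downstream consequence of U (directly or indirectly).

B, F, K, S, X

Direct effects: F.
2 steps out: X.
3 steps out: B.
4 steps out: K, S.
Not reachable from it: H.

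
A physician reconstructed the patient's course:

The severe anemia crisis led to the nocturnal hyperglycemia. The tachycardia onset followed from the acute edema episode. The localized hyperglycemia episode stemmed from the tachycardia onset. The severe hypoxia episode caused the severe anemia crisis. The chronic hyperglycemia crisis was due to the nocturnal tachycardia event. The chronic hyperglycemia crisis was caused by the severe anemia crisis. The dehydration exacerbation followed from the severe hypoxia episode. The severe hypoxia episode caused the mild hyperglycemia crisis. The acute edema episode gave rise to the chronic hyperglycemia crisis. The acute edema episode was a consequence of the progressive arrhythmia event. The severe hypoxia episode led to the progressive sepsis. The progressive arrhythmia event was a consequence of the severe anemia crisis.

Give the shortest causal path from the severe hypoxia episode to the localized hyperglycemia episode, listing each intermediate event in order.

the severe hypoxia episode → the severe anemia crisis → the progressive arrhythmia event → the acute edema episode → the tachycardia onset → the localized hyperglycemia episode

the severe hypoxia episode → the severe anemia crisis
the severe anemia crisis → the progressive arrhythmia event
the progressive arrhythmia event → the acute edema episode
the acute edema episode → the tachycardia onset
the tachycardia onset → the localized hyperglycemia episode
Length: 5 steps.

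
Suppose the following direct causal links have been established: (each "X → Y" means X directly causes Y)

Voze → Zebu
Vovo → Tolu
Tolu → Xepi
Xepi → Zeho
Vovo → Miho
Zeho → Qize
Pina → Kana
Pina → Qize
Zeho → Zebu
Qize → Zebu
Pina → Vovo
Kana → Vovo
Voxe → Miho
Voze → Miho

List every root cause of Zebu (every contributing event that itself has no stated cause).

Tracing upstream from Zebu: Zebu ← Qize ← Pina.
A separate upstream branch: Zebu ← Voze.
Each of those chain origins has no stated cause.

Pina, Voze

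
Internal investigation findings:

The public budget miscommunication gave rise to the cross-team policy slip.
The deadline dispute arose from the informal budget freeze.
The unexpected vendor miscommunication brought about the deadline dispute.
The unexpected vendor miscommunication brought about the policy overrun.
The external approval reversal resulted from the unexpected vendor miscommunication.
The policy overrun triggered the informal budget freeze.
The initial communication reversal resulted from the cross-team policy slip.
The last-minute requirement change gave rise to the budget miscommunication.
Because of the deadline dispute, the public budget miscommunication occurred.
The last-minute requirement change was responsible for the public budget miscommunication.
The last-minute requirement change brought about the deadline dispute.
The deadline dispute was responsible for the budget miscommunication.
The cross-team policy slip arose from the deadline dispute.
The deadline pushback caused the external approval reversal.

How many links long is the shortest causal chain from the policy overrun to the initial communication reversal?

Shortest chain: the policy overrun → the informal budget freeze → the deadline dispute → the cross-team policy slip → the initial communication reversal.

4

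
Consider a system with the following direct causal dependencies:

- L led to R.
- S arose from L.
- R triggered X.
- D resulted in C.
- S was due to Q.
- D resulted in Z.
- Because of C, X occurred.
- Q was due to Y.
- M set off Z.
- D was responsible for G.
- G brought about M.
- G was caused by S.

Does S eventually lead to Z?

There is a causal chain: S → G → M → Z.

Yes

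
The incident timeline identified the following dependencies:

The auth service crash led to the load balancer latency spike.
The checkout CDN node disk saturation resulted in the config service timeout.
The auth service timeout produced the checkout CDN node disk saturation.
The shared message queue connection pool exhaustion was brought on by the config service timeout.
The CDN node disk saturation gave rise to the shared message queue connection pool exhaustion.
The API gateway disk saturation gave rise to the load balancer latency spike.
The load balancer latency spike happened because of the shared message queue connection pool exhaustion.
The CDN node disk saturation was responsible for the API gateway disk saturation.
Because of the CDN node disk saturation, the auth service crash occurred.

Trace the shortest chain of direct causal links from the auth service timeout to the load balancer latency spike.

the auth service timeout → the checkout CDN node disk saturation → the config service timeout → the shared message queue connection pool exhaustion → the load balancer latency spike

the auth service timeout → the checkout CDN node disk saturation
the checkout CDN node disk saturation → the config service timeout
the config service timeout → the shared message queue connection pool exhaustion
the shared message queue connection pool exhaustion → the load balancer latency spike
Length: 4 steps.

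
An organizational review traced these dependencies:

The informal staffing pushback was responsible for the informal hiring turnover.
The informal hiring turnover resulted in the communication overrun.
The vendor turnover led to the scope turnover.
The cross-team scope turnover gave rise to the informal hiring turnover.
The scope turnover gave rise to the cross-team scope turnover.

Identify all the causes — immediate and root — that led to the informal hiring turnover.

the cross-team scope turnover, the informal staffing pushback, the scope turnover, the vendor turnover

Immediate causes of the informal hiring turnover: the cross-team scope turnover, the informal staffing pushback.
Further upstream: the vendor turnover, the scope turnover.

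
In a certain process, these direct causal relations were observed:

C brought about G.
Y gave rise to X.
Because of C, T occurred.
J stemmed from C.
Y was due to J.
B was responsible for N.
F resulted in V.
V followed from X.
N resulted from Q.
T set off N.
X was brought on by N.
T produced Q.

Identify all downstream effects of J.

V, X, Y

Direct effects: Y.
2 steps out: X.
3 steps out: V.
Not reachable from it: C, T, Q, B, N, G, F.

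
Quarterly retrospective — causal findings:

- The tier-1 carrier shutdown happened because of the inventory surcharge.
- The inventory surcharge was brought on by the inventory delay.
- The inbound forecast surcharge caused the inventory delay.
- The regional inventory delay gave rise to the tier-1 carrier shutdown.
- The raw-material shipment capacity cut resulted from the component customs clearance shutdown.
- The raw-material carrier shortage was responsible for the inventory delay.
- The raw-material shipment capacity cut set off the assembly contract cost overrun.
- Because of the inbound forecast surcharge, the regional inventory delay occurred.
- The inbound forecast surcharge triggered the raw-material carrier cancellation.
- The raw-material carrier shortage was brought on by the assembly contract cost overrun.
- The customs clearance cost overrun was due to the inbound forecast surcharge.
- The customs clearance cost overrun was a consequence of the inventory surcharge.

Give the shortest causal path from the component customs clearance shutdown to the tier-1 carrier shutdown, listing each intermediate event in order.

the component customs clearance shutdown → the raw-material shipment capacity cut
the raw-material shipment capacity cut → the assembly contract cost overrun
the assembly contract cost overrun → the raw-material carrier shortage
the raw-material carrier shortage → the inventory delay
the inventory delay → the inventory surcharge
the inventory surcharge → the tier-1 carrier shutdown
Length: 6 steps.

the component customs clearance shutdown → the raw-material shipment capacity cut → the assembly contract cost overrun → the raw-material carrier shortage → the inventory delay → the inventory surcharge → the tier-1 carrier shutdown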